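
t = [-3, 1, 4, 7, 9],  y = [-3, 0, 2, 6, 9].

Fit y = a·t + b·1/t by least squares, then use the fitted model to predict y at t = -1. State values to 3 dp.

ŷ = 0.148

Entries of XᵀX: Σt·t = 156, Σt·1/t = 5, Σ1/t·1/t = 76609/63504.
For Xᵀy: Σt·y = 140, Σ1/t·y = 47/14.
XᵀX·[a, b]ᵀ = Xᵀy becomes [[156, 5]; [5, 76609/63504]]·[a, b]ᵀ = [140, 47/14]ᵀ.
Eliminating b: (76609/63504)·(row 1) − 5·(row 2) gives (863617/5292)·a = (76609/63504)·140 − 5·(47/14) = 344975/2268, so a = 2414825/2590851.
Then b = ((47/14) − 5·(2414825/2590851))/(76609/63504) = -932904/863617.
At t = -1: ŷ = (2414825/2590851)·(-1) + (-932904/863617)·(-1) = 383887/2590851.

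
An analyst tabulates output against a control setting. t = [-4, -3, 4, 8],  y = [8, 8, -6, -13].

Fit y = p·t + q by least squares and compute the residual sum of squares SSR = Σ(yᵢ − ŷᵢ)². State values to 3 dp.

SSR = 1.737

From the data, Σt·t = 105, Σt = 5, Σ1 = 4.
Moment sums: Σt·y = -184, Σy = -3.
MᵀM·[p, q]ᵀ = Mᵀy becomes [[105, 5]; [5, 4]]·[p, q]ᵀ = [-184, -3]ᵀ.
Eliminating q: 4·(row 1) − 5·(row 2) gives 395·p = 4·(-184) − 5·(-3) = -721, so p = -721/395.
Then q = ((-3) − 5·(-721/395))/4 = 121/79.
Residuals: -329/395, 392/395, -91/395, 28/395; SSR = 686/395.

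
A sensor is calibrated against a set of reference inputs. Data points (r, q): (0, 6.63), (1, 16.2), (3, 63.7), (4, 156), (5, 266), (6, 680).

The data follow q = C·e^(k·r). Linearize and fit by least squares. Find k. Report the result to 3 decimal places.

Let Y = ln q. Fitting Y = k·r + ln C by least squares:
XᵀX = [[87.0000, 19.0000]; [19.0000, 6]], rhs = [102.4970, 25.9862]ᵀ  (here Σr = 19.0000, Σ(r)² = 87.0000, Σln q = 25.9862, Σr·ln q = 102.4970).
Δ = 87.0000·6 − (19.0000)² = 161.0000; k = (102.4970·6 − 19.0000·25.9862)/161.0000 = 0.75307, ln C = (87.0000·25.9862 − 19.0000·102.4970)/161.0000 = 1.94633.

k = 0.753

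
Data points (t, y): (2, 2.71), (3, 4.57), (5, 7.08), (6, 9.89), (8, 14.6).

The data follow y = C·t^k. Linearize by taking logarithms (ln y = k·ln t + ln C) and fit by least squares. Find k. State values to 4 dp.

k = 1.1760

Linearized form: ln y = k·ln t + ln C. From the 5 transformed points,
Over the data: Σln t = 7.2724, Σ(ln t)² = 11.8122, Σln y = 9.4463, Σln t·ln y = 15.1914.
Normal system: [[11.8122, 7.2724]; [7.2724, 5]]·[k, ln C]ᵀ = [15.1914, 9.4463]ᵀ.
Δ = 11.8122·5 − (7.2724)² = 6.1731; k = (15.1914·5 − 7.2724·9.4463)/6.1731 = 1.17604, ln C = (11.8122·9.4463 − 7.2724·15.1914)/6.1731 = 0.17872.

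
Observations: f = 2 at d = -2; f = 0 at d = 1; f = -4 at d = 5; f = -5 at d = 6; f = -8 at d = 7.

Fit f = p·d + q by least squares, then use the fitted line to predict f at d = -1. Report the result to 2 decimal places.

f̂ = 1.54

Normal-equation sums: Σd·d = 115, Σd = 17, Σ1 = 5.
And Σd·f = -110, Σf = -15.
So XᵀX·[p, q]ᵀ = Xᵀf: [[115, 17]; [17, 5]]·[p, q]ᵀ = [-110, -15]ᵀ.
Determinant 115·5 − 17² = 286.
p = ((-110)·5 − 17·(-15))/286 = -295/286; q = (115·(-15) − 17·(-110))/286 = 145/286.
At d = -1: f̂ = (-295/286)·(-1) + (145/286)·(1) = 20/13.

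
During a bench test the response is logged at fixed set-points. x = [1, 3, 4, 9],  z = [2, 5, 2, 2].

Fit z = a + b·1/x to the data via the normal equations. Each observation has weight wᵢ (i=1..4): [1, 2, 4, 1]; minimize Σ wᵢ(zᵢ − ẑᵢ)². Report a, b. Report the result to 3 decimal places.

Forming MᵀWM = [[8, 25/9]; [25/9, 481/324]] and MᵀWz = [22, 68/9]ᵀ gives MᵀWM·[a, b]ᵀ = MᵀWz.
Eliminating b: (481/324)·(row 1) − (25/9)·(row 2) gives (337/81)·a = (481/324)·22 − (25/9)·(68/9) = 1891/162, so a = 1891/674.
Then b = ((68/9) − (25/9)·(1891/674))/(481/324) = -54/337.

a = 2.806, b = -0.160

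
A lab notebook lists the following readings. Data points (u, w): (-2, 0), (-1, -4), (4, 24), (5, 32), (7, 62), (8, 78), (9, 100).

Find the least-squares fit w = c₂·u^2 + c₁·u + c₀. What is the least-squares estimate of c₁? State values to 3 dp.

c₁ = 1.730

Sums needed: Σu^2·u^2 = 13956, Σu^2·u = 1764, Σu^2 = 240, Σu·u = 240, Σu = 30, Σ1 = 7.
Right-hand side: Σu^2·w = 17310, Σu·w = 2218, Σw = 292.
AᵀA·[c₂, c₁, c₀]ᵀ = Aᵀw becomes [[13956, 1764, 240]; [1764, 240, 30]; [240, 30, 7]]·[c₂, c₁, c₀]ᵀ = [17310, 2218, 292]ᵀ.
Inverting the 3×3 Gram matrix, [c₂, c₁, c₀]ᵀ = [383/364, 1889/1092, -323/182]ᵀ.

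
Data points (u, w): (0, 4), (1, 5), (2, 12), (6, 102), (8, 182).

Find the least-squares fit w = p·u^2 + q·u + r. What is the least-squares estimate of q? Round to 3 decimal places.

q = -1.699

The normal equations are: 5409·p + 737·q + 105·r = 15373;  737·p + 105·q + 17·r = 2097;  105·p + 17·q + 5·r = 305.
Solving the 3×3 system (Gaussian elimination) gives p = 6403/2134, q = -3625/2134, r = 4018/1067.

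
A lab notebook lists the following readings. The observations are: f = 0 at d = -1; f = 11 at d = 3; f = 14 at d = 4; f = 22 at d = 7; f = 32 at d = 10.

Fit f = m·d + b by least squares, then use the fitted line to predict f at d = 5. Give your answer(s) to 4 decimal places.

f̂ = 16.9538

Compute the Gram sums: Σd·d = 175, Σd = 23, Σ1 = 5.
For Xᵀf: Σd·f = 563, Σf = 79.
Determinant 175·5 − 23² = 346.
m = (563·5 − 23·79)/346 = 499/173; b = (175·79 − 23·563)/346 = 438/173.
At d = 5: f̂ = (499/173)·(5) + (438/173)·(1) = 2933/173.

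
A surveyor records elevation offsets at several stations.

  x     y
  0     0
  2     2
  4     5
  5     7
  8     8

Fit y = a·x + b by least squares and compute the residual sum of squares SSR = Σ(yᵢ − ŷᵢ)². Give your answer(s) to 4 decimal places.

Sums needed: Σx·x = 109, Σx = 19, Σ1 = 5.
Right-hand side: Σx·y = 123, Σy = 22.
MᵀM·[a, b]ᵀ = Mᵀy becomes [[109, 19]; [19, 5]]·[a, b]ᵀ = [123, 22]ᵀ.
Eliminating b: 5·(row 1) − 19·(row 2) gives 184·a = 5·123 − 19·22 = 197, so a = 197/184.
Then b = (22 − 19·(197/184))/5 = 61/184.
Residuals: -61/184, -87/184, 71/184, 121/92, -165/184; SSR = 555/184.

SSR = 3.0163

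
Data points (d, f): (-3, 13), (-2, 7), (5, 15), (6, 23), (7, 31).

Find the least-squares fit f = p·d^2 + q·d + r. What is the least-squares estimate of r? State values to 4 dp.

r = 1.7509

Forming MᵀM = [[4419, 649, 123]; [649, 123, 13]; [123, 13, 5]] and Mᵀf = [2867, 377, 89]ᵀ gives MᵀM·[p, q, r]ᵀ = Mᵀf.
Solving the 3×3 system (Gaussian elimination) gives p = 7819/9938, q = -12635/9938, r = 8700/4969.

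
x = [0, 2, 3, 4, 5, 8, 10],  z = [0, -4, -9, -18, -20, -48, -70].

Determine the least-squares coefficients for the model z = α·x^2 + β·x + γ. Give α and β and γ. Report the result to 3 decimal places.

With design matrix M, MᵀM = [[15074, 1736, 218]; [1736, 218, 32]; [218, 32, 7]] and Mᵀz = [-10957, -1291, -169]ᵀ.
Inverting the 3×3 Gram matrix, [α, β, γ]ᵀ = [-4165/7898, -14151/7898, 1860/3949]ᵀ.

α = -0.527, β = -1.792, γ = 0.471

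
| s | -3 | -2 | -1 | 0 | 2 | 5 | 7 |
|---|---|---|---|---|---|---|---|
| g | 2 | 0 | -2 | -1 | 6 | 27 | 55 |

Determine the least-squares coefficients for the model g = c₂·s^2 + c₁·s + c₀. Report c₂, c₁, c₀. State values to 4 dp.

c₂ = 0.9255, c₁ = 1.4321, c₀ = -1.3720

Forming XᵀX = [[3140, 440, 92]; [440, 92, 8]; [92, 8, 7]] and Xᵀg = [3410, 528, 87]ᵀ gives XᵀX·[c₂, c₁, c₀]ᵀ = Xᵀg.
Inverting the 3×3 Gram matrix, [c₂, c₁, c₀]ᵀ = [38755/41874, 29983/20937, -9575/6979]ᵀ.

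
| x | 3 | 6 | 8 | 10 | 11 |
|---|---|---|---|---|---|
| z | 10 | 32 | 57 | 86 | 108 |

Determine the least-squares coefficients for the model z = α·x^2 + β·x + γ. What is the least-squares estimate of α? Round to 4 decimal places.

α = 0.9622

The normal system MᵀM·[α, β, γ]ᵀ = Mᵀz is [[30114, 3086, 330]; [3086, 330, 38]; [330, 38, 5]]·[α, β, γ]ᵀ = [26558, 2726, 293]ᵀ.
Row-reducing yields α = 5579/5798, β = -8017/5798, γ = 16239/2899.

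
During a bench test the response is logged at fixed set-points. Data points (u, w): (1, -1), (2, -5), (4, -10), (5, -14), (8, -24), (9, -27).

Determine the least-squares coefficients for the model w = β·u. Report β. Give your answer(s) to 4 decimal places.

β = -2.9110

Normal-equation sums: Σu·u = 191.
For Aᵀw: Σu·w = -556.
β = (-556)/191 = -2.91099.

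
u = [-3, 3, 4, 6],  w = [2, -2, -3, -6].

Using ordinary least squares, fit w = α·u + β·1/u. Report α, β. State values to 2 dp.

Sums needed: Σu·u = 70, Σu·1/u = 4, Σ1/u·1/u = 5/16.
Moment sums: Σu·w = -60, Σ1/u·w = -37/12.
XᵀX·[α, β]ᵀ = Xᵀw becomes [[70, 4]; [4, 5/16]]·[α, β]ᵀ = [-60, -37/12]ᵀ.
Determinant 70·(5/16) − 4² = 47/8.
α = ((-60)·(5/16) − 4·(-37/12))/(47/8) = -154/141; β = (70·(-37/12) − 4·(-60))/(47/8) = 580/141.

α = -1.09, β = 4.11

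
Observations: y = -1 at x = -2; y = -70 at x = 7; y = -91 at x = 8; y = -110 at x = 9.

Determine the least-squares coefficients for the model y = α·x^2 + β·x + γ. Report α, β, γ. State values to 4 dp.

Entries of MᵀM: Σx^2·x^2 = 13074, Σx^2·x = 1576, Σx^2 = 198, Σx·x = 198, Σx = 22, Σ1 = 4.
For Mᵀy: Σx^2·y = -18168, Σx·y = -2206, Σy = -272.
MᵀM·[α, β, γ]ᵀ = Mᵀy becomes [[13074, 1576, 198]; [1576, 198, 22]; [198, 22, 4]]·[α, β, γ]ᵀ = [-18168, -2206, -272]ᵀ.
Solving the 3×3 system (Gaussian elimination) gives α = -8219/7426, β = -16491/7426, γ = -7427/7426.

α = -1.1068, β = -2.2207, γ = -1.0001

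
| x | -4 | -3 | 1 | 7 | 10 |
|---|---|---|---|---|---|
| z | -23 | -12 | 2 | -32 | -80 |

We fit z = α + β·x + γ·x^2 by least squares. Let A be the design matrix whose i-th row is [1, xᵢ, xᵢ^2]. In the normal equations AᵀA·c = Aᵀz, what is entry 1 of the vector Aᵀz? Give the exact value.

-145

Entry 1 ↔ basis 1, so (Aᵀz)_{1} = Σᵢ zᵢ = (1)·(-23) + (1)·(-12) + (1)·(2) + (1)·(-32) + (1)·(-80) = -145.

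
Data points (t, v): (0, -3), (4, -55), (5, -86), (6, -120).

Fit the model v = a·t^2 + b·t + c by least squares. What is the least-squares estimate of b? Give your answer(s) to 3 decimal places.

Compute the Gram sums: Σt^2·t^2 = 2177, Σt^2·t = 405, Σt^2 = 77, Σt·t = 77, Σt = 15, Σ1 = 4.
Right-hand side: Σt^2·v = -7350, Σt·v = -1370, Σv = -264.
AᵀA·[a, b, c]ᵀ = Aᵀv becomes [[2177, 405, 77]; [405, 77, 15]; [77, 15, 4]]·[a, b, c]ᵀ = [-7350, -1370, -264]ᵀ.
Row-reducing yields a = -1443/451, b = -175/451, c = -1332/451.

b = -0.388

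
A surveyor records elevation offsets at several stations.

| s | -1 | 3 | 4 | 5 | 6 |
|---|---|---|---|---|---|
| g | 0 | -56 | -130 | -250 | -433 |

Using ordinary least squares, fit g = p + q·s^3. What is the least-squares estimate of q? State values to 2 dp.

q = -1.99

Normal-equation sums: Σ1 = 5, Σs^3 = 431, Σs^3·s^3 = 67107.
For Aᵀg: Σg = -869, Σs^3·g = -134610.
So AᵀA·[p, q]ᵀ = Aᵀg: [[5, 431]; [431, 67107]]·[p, q]ᵀ = [-869, -134610]ᵀ.
Eliminating q: 67107·(row 1) − 431·(row 2) gives 149774·p = 67107·(-869) − 431·(-134610) = -299073, so p = -299073/149774.
Then q = ((-134610) − 431·(-299073/149774))/67107 = -298511/149774.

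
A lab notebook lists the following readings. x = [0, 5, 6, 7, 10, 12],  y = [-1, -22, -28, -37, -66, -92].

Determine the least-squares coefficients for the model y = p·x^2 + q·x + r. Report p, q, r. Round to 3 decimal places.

AᵀA·[p, q, r]ᵀ = Aᵀy reads: 35058·p + 3412·q + 354·r = -23219;  3412·p + 354·q + 40·r = -2301;  354·p + 40·q + 6·r = -246.
Solving the 3×3 system (Gaussian elimination) gives p = -97297/196476, q = -26254/16373, r = -214673/196476.

p = -0.495, q = -1.603, r = -1.093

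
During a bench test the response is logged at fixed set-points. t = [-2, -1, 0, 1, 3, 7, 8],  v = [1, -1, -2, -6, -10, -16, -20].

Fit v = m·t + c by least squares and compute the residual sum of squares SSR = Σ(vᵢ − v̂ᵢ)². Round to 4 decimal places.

Entries of MᵀM: Σt·t = 128, Σt = 16, Σ1 = 7.
Moment sums: Σt·v = -309, Σv = -54.
Normal equations: [[128, 16]; [16, 7]]·[m, c]ᵀ = [-309, -54]ᵀ.
det = 128·7 − 16² = 640.
m = ((-309)·7 − 16·(-54))/640 = -1299/640; c = (128·(-54) − 16·(-309))/640 = -123/40.
Residuals: 1/64, 29/640, 43/40, -573/640, -107/128, 821/640, -11/16; SSR = 3057/640.

SSR = 4.7766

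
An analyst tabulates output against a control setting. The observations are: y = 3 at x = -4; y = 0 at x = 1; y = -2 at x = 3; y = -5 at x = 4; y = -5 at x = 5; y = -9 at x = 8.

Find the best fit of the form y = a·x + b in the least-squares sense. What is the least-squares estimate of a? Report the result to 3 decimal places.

The normal equations are: 131·a + 17·b = -135;  17·a + 6·b = -18.
(Σx·x = 131, Σx = 17, Σ1 = 6, Σx·y = -135, Σy = -18.)
Determinant 131·6 − 17² = 497.
a = ((-135)·6 − 17·(-18))/497 = -72/71; b = (131·(-18) − 17·(-135))/497 = -9/71.

a = -1.014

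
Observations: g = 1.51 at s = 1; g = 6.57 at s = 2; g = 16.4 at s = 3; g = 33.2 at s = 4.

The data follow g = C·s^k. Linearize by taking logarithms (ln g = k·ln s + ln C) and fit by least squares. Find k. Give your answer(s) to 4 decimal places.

k = 2.2183

Linearized form: ln g = k·ln s + ln C. From the 4 transformed points,
Σln s = 3.1781, Σ(ln s)² = 3.6092, Σln g = 8.5945, Σln s·ln g = 9.2336.
Normal system: [[3.6092, 3.1781]; [3.1781, 4]]·[k, ln C]ᵀ = [9.2336, 8.5945]ᵀ.
Solving (det = 4.3368): k = 2.21834, ln C = 0.38611.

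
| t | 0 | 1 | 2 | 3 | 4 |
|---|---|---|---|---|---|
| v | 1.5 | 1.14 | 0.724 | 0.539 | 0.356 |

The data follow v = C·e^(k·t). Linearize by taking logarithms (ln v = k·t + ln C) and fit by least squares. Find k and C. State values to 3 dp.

k = -0.363, C = 1.549

Taking logs, ln v = k·t + ln C, so regress ln v on t.
Sums: Σt = 10.0000, Σ(t)² = 30.0000, Σln v = -1.4373, Σt·ln v = -6.5003.
Normal system: [[30.0000, 10.0000]; [10.0000, 5]]·[k, ln C]ᵀ = [-6.5003, -1.4373]ᵀ.
Slope k = (n·Σt·ln v − Σt·Σln v)/(n·Σ(t)² − (Σt)²) = (5·-6.5003 − 10.0000·-1.4373)/50.0000 = -0.36256; ln C = (Σln v − k·Σt)/n = 0.43766, so C = exp(0.43766) = 1.54908.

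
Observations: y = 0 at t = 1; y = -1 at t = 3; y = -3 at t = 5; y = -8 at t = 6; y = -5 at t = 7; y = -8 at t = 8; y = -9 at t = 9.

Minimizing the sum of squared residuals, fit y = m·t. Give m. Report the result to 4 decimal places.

Setting ∂/∂m … = 0 gives: 265·m = -246.
Hence m = -246 / 265 ≈ -0.928302.

m = -0.9283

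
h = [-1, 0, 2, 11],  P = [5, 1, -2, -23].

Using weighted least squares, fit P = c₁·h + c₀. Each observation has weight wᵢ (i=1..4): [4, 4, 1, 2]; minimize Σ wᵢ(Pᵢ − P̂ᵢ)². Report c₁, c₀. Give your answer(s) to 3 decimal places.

c₁ = -2.277, c₀ = 1.957

Forming MᵀWM = [[250, 20]; [20, 11]] and MᵀWP = [-530, -24]ᵀ gives MᵀWM·[c₁, c₀]ᵀ = MᵀWP.
Eliminating c₀: 11·(row 1) − 20·(row 2) gives 2350·c₁ = 11·(-530) − 20·(-24) = -5350, so c₁ = -107/47.
Then c₀ = ((-24) − 20·(-107/47))/11 = 92/47.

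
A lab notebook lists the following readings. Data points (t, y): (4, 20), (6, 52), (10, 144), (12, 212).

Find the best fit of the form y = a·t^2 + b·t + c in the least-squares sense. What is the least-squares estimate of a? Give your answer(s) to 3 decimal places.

MᵀM·[a, b, c]ᵀ = Mᵀy reads: 32288·a + 3008·b + 296·c = 47120;  3008·a + 296·b + 32·c = 4376;  296·a + 32·b + 4·c = 428.
(Σt^2·t^2 = 32288, Σt^2·t = 3008, Σt^2 = 296, Σt·t = 296, Σt = 32, Σ1 = 4, Σt^2·y = 47120, Σt·y = 4376, Σy = 428.)
Solving the 3×3 system (Gaussian elimination) gives a = 3/2, b = -1/5, c = -12/5.

a = 1.500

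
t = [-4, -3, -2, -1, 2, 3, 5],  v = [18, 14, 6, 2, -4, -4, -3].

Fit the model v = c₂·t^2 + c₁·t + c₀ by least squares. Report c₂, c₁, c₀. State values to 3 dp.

With design matrix X, XᵀX = [[1076, 60, 68]; [60, 68, 0]; [68, 0, 7]] and Xᵀv = [313, -163, 29]ᵀ.
Row-reducing yields c₂ = 10419/21568, c₁ = -60893/21568, c₀ = -2965/5392.

c₂ = 0.483, c₁ = -2.823, c₀ = -0.550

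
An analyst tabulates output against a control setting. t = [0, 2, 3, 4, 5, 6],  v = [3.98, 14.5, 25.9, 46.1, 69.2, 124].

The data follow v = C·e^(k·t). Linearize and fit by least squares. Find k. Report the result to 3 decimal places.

With ln vᵢ as the transformed response and tᵢ as the regressor:
Σt = 20.0000, Σ(t)² = 90.0000, Σln v = 20.1978, Σt·ln v = 80.5410.
Equations: 90.0000·k + 20.0000·ln C = 80.5410;  20.0000·k + 6·ln C = 20.1978.
Slope k = (n·Σt·ln v − Σt·Σln v)/(n·Σ(t)² − (Σt)²) = (6·80.5410 − 20.0000·20.1978)/140.0000 = 0.56636; ln C = (Σln v − k·Σt)/n = 1.47843.

k = 0.566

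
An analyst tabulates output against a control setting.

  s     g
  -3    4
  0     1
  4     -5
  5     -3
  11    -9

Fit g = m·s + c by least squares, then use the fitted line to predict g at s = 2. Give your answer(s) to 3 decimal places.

ĝ = -1.099

Compute the Gram sums: Σs·s = 171, Σs = 17, Σ1 = 5.
Moment sums: Σs·g = -146, Σg = -12.
Normal equations: [[171, 17]; [17, 5]]·[m, c]ᵀ = [-146, -12]ᵀ.
det = 171·5 − 17² = 566.
m = ((-146)·5 − 17·(-12))/566 = -263/283; c = (171·(-12) − 17·(-146))/566 = 215/283.
At s = 2: ĝ = (-263/283)·(2) + (215/283)·(1) = -311/283.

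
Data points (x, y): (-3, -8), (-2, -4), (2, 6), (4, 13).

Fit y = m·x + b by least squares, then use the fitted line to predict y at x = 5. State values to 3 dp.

ŷ = 15.420

MᵀM·[m, b]ᵀ = Mᵀy reads: 33·m + 1·b = 96;  1·m + 4·b = 7.
Eliminating b: 4·(row 1) − 1·(row 2) gives 131·m = 4·96 − 1·7 = 377, so m = 377/131.
Then b = (7 − 1·(377/131))/4 = 135/131.
At x = 5: ŷ = (377/131)·(5) + (135/131)·(1) = 2020/131.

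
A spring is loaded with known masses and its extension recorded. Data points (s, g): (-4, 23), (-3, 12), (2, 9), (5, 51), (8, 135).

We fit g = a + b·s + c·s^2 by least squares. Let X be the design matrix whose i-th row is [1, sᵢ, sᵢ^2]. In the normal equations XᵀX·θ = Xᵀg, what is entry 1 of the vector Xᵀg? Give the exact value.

230

Entry 1 ↔ basis 1, so (Xᵀg)_{1} = Σᵢ gᵢ = (1)·(23) + (1)·(12) + (1)·(9) + (1)·(51) + (1)·(135) = 230.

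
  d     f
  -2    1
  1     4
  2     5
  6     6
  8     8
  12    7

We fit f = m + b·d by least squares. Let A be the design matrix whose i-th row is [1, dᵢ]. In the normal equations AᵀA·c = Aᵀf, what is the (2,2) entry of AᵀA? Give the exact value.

Row 2 ↔ basis d, column 2 ↔ basis d, so (AᵀA)_{2,2} = Σᵢ (d)·(d) = (-2)·(-2) + (1)·(1) + (2)·(2) + (6)·(6) + (8)·(8) + (12)·(12) = 253.

253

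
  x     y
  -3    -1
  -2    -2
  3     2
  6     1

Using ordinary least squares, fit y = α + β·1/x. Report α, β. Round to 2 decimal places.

Forming AᵀA = [[4, -1/3]; [-1/3, 1/2]] and Aᵀy = [0, 13/6]ᵀ gives AᵀA·[α, β]ᵀ = Aᵀy.
Determinant 4·(1/2) − (-1/3)² = 17/9.
α = (0·(1/2) − (-1/3)·(13/6))/(17/9) = 13/34; β = (4·(13/6) − (-1/3)·0)/(17/9) = 78/17.

α = 0.38, β = 4.59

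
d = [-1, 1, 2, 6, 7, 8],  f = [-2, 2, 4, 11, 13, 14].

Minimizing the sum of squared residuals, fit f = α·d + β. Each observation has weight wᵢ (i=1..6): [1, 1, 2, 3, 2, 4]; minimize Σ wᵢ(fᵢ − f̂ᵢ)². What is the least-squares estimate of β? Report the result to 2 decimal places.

β = 0.26

Compute the Gram sums: Σwᵢ·d·d = 472, Σwᵢ·d = 68, Σwᵢ·1 = 13.
For AᵀWf: Σwᵢ·d·f = 848, Σwᵢ·f = 123.
Determinant 472·13 − 68² = 1512.
α = (848·13 − 68·123)/1512 = 95/54; β = (472·123 − 68·848)/1512 = 7/27.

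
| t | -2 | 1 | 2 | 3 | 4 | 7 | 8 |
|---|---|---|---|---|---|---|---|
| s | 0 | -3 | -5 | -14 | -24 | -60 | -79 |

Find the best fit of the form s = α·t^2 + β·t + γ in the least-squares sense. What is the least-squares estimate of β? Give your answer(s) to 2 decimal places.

β = -1.73

With design matrix M, MᵀM = [[6867, 947, 147]; [947, 147, 23]; [147, 23, 7]] and Mᵀs = [-8529, -1203, -185]ᵀ.
Inverting the 3×3 Gram matrix, [α, β, γ]ᵀ = [-3473/3419, -11853/6838, 4093/6838]ᵀ.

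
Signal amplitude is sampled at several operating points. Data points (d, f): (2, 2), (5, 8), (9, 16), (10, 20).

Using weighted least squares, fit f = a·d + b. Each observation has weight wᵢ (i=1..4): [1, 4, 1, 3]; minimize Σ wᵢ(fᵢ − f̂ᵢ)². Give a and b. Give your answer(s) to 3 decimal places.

a = 2.270, b = -3.165

MᵀWM·[a, b]ᵀ = MᵀWf reads: 485·a + 61·b = 908;  61·a + 9·b = 110.
Eliminating b: 9·(row 1) − 61·(row 2) gives 644·a = 9·908 − 61·110 = 1462, so a = 731/322.
Then b = (110 − 61·(731/322))/9 = -1019/322.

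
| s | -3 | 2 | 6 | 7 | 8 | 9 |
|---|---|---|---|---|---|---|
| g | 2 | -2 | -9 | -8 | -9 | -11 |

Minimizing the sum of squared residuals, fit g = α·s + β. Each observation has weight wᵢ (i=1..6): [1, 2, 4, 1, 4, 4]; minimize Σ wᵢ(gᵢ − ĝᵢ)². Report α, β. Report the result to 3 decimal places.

α = -1.106, β = -0.962

Sums needed: Σwᵢ·s·s = 790, Σwᵢ·s = 100, Σwᵢ·1 = 16.
Moment sums: Σwᵢ·s·g = -970, Σwᵢ·g = -126.
Δ = 790·16 − 100² = 2640.
α = ((-970)·16 − 100·(-126))/2640 = -73/66; β = (790·(-126) − 100·(-970))/2640 = -127/132.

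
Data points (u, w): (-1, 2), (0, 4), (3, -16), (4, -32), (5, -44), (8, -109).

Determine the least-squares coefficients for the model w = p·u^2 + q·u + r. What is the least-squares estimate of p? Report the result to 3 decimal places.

Normal-equation sums: Σu^2·u^2 = 5059, Σu^2·u = 727, Σu^2 = 115, Σu·u = 115, Σu = 19, Σ1 = 6.
Moment sums: Σu^2·w = -8730, Σu·w = -1270, Σw = -195.
MᵀM·[p, q, r]ᵀ = Mᵀw becomes [[5059, 727, 115]; [727, 115, 19]; [115, 19, 6]]·[p, q, r]ᵀ = [-8730, -1270, -195]ᵀ.
Row-reducing yields p = -3965/2667, q = -5500/2667, r = 2245/889.

p = -1.487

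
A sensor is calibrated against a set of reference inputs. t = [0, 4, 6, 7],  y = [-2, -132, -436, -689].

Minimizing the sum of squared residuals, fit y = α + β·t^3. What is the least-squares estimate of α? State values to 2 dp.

Compute the Gram sums: Σ1 = 4, Σt^3 = 623, Σt^3·t^3 = 168401.
Moment sums: Σy = -1259, Σt^3·y = -338951.
Normal equations: [[4, 623]; [623, 168401]]·[α, β]ᵀ = [-1259, -338951]ᵀ.
Δ = 4·168401 − 623² = 285475.
α = ((-1259)·168401 − 623·(-338951))/285475 = -850386/285475; β = (4·(-338951) − 623·(-1259))/285475 = -571447/285475.

α = -2.98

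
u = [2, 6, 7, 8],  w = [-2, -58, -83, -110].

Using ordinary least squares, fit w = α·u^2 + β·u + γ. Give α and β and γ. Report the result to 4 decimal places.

Compute the Gram sums: Σu^2·u^2 = 7809, Σu^2·u = 1079, Σu^2 = 153, Σu·u = 153, Σu = 23, Σ1 = 4.
Moment sums: Σu^2·w = -13203, Σu·w = -1813, Σw = -253.
AᵀA·[α, β, γ]ᵀ = Aᵀw becomes [[7809, 1079, 153]; [1079, 153, 23]; [153, 23, 4]]·[α, β, γ]ᵀ = [-13203, -1813, -253]ᵀ.
Inverting the 3×3 Gram matrix, [α, β, γ]ᵀ = [-889/451, 750/451, 106/41]ᵀ.

α = -1.9712, β = 1.6630, γ = 2.5854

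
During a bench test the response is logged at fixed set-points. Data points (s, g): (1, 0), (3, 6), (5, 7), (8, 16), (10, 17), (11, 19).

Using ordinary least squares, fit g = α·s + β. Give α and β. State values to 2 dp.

Compute the Gram sums: Σs·s = 320, Σs = 38, Σ1 = 6.
For Mᵀg: Σs·g = 560, Σg = 65.
Normal equations: [[320, 38]; [38, 6]]·[α, β]ᵀ = [560, 65]ᵀ.
det = 320·6 − 38² = 476.
α = (560·6 − 38·65)/476 = 445/238; β = (320·65 − 38·560)/476 = -120/119.

α = 1.87, β = -1.01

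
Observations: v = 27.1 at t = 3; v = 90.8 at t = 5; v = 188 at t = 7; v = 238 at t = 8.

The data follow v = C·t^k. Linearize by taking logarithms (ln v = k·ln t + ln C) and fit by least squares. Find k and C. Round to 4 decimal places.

Linearized form: ln v = k·ln t + ln C. From the 4 transformed points,
XᵀX = [[11.9079, 6.7334]; [6.7334, 4]], rhs = [32.4502, 18.5169]ᵀ  (here Σln t = 6.7334, Σ(ln t)² = 11.9079, Σln v = 18.5169, Σln t·ln v = 32.4502).
Solving (det = 2.2928): k = 2.23268, ln C = 0.87085, so C = exp(0.87085) = 2.38895.

k = 2.2327, C = 2.3889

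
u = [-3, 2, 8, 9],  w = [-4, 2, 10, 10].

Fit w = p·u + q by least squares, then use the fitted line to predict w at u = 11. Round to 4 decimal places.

ŵ = 12.9894

Sums needed: Σu·u = 158, Σu = 16, Σ1 = 4.
For Mᵀw: Σu·w = 186, Σw = 18.
Determinant 158·4 − 16² = 376.
p = (186·4 − 16·18)/376 = 57/47; q = (158·18 − 16·186)/376 = -33/94.
At u = 11: ŵ = (57/47)·(11) + (-33/94)·(1) = 1221/94.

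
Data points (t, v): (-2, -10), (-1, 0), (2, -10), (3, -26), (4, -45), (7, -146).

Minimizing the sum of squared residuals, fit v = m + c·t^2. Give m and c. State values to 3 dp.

m = 2.349, c = -3.025

Entries of XᵀX: Σ1 = 6, Σt^2 = 83, Σt^2·t^2 = 2771.
Right-hand side: Σv = -237, Σt^2·v = -8188.
Δ = 6·2771 − 83² = 9737.
m = ((-237)·2771 − 83·(-8188))/9737 = 22877/9737; c = (6·(-8188) − 83·(-237))/9737 = -29457/9737.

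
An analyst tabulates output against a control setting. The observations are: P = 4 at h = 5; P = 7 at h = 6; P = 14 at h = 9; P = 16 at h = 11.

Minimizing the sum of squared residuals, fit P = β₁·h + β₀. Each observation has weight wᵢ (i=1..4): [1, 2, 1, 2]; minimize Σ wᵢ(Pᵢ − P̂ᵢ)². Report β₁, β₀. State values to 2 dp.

β₁ = 1.94, β₀ = -4.89

Sums needed: Σwᵢ·h·h = 420, Σwᵢ·h = 48, Σwᵢ·1 = 6.
Moment sums: Σwᵢ·h·P = 582, Σwᵢ·P = 64.
So AᵀWA·[β₁, β₀]ᵀ = AᵀWP: [[420, 48]; [48, 6]]·[β₁, β₀]ᵀ = [582, 64]ᵀ.
det = 420·6 − 48² = 216.
β₁ = (582·6 − 48·64)/216 = 35/18; β₀ = (420·64 − 48·582)/216 = -44/9.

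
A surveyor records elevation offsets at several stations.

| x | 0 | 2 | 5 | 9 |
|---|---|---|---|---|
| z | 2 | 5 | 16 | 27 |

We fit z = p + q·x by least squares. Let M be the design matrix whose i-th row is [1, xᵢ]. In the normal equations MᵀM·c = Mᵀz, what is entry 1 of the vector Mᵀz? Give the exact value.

50

Entry 1 ↔ basis 1, so (Mᵀz)_{1} = Σᵢ zᵢ = (1)·(2) + (1)·(5) + (1)·(16) + (1)·(27) = 50.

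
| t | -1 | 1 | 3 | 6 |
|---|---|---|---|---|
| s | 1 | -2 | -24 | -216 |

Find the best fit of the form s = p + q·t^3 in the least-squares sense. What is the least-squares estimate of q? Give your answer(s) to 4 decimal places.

From the data, Σ1 = 4, Σt^3 = 243, Σt^3·t^3 = 47387.
For Mᵀs: Σs = -241, Σt^3·s = -47307.
Determinant 4·47387 − 243² = 130499.
p = ((-241)·47387 − 243·(-47307))/130499 = 75334/130499; q = (4·(-47307) − 243·(-241))/130499 = -130665/130499.

q = -1.0013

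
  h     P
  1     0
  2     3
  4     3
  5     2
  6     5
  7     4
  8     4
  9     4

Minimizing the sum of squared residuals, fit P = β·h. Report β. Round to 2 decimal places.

Forming AᵀA = [[276]] and AᵀP = [154]ᵀ gives AᵀA·[β]ᵀ = AᵀP.
β = 154/276 = 0.557971.

β = 0.56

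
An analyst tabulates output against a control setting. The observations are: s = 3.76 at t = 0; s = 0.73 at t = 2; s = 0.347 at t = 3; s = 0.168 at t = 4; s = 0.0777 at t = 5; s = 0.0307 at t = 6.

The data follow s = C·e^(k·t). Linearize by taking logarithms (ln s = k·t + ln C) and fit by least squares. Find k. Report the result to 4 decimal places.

Linearized form: ln s = k·t + ln C. From the 6 transformed points,
Σt = 20.0000, Σ(t)² = 90.0000, Σln s = -7.8709, Σt·ln s = -44.6153.
Normal system: [[90.0000, 20.0000]; [20.0000, 6]]·[k, ln C]ᵀ = [-44.6153, -7.8709]ᵀ.
Δ = 90.0000·6 − (20.0000)² = 140.0000; k = (-44.6153·6 − 20.0000·-7.8709)/140.0000 = -0.78767, ln C = (90.0000·-7.8709 − 20.0000·-44.6153)/140.0000 = 1.31375.

k = -0.7877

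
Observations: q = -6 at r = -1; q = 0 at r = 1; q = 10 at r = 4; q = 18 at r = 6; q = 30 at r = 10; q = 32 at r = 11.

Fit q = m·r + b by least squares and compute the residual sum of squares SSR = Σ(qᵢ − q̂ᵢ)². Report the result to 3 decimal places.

SSR = 2.914

Setting ∂/∂m … = 0 gives: 275·m + 31·b = 806;  31·m + 6·b = 84.
Δ = 275·6 − 31² = 689.
m = (806·6 − 31·84)/689 = 2232/689; b = (275·84 − 31·806)/689 = -1886/689.
Residuals: -16/689, -346/689, -152/689, 896/689, 236/689, -618/689; SSR = 2008/689.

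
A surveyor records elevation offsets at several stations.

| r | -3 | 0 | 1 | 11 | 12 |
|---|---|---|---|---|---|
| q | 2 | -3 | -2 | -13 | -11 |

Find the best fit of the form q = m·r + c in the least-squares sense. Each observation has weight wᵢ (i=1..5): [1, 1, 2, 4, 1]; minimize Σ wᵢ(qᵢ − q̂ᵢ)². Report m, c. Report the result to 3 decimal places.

m = -0.985, c = -1.534

Compute the Gram sums: Σwᵢ·r·r = 639, Σwᵢ·r = 55, Σwᵢ·1 = 9.
And Σwᵢ·r·q = -714, Σwᵢ·q = -68.
Normal equations: [[639, 55]; [55, 9]]·[m, c]ᵀ = [-714, -68]ᵀ.
det = 639·9 − 55² = 2726.
m = ((-714)·9 − 55·(-68))/2726 = -1343/1363; c = (639·(-68) − 55·(-714))/2726 = -2091/1363.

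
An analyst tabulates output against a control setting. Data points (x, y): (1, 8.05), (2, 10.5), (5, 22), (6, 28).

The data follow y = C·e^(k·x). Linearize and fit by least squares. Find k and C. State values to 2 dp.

k = 0.25, C = 6.33

Let Y = ln y. Fitting Y = k·x + ln C by least squares:
AᵀA = [[66.0000, 14.0000]; [14.0000, 4]], rhs = [42.2369, 10.8603]ᵀ  (here Σx = 14.0000, Σ(x)² = 66.0000, Σln y = 10.8603, Σx·ln y = 42.2369).
Δ = 66.0000·4 − (14.0000)² = 68.0000; k = (42.2369·4 − 14.0000·10.8603)/68.0000 = 0.24858, ln C = (66.0000·10.8603 − 14.0000·42.2369)/68.0000 = 1.84505, so C = exp(1.84505) = 6.32841.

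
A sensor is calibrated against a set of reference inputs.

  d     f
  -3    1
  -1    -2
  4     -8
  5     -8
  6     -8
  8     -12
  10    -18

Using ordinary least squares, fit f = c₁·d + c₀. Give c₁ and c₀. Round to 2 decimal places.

c₁ = -1.29, c₀ = -2.50

Sums needed: Σd·d = 251, Σd = 29, Σ1 = 7.
Right-hand side: Σd·f = -397, Σf = -55.
So XᵀX·[c₁, c₀]ᵀ = Xᵀf: [[251, 29]; [29, 7]]·[c₁, c₀]ᵀ = [-397, -55]ᵀ.
det = 251·7 − 29² = 916.
c₁ = ((-397)·7 − 29·(-55))/916 = -296/229; c₀ = (251·(-55) − 29·(-397))/916 = -573/229.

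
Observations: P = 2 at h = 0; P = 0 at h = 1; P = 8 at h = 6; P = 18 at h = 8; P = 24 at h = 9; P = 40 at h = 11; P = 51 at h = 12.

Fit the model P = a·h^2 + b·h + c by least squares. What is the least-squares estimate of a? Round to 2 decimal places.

a = 0.51

XᵀX·[a, b, c]ᵀ = XᵀP reads: 47331·a + 4517·b + 447·c = 15568;  4517·a + 447·b + 47·c = 1460;  447·a + 47·b + 7·c = 143.
Row-reducing yields a = 8829/17174, b = -182521/85870, c = 80363/42935.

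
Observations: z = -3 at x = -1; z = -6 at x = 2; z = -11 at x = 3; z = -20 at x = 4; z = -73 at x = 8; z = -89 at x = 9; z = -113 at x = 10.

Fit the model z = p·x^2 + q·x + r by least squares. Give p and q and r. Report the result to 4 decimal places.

The normal system MᵀM·[p, q, r]ᵀ = Mᵀz is [[21011, 2339, 275]; [2339, 275, 35]; [275, 35, 7]]·[p, q, r]ᵀ = [-23627, -2637, -315]ᵀ.
Inverting the 3×3 Gram matrix, [p, q, r]ᵀ = [-88753/80016, 5809/80016, -2980/1667]ᵀ.

p = -1.1092, q = 0.0726, r = -1.7876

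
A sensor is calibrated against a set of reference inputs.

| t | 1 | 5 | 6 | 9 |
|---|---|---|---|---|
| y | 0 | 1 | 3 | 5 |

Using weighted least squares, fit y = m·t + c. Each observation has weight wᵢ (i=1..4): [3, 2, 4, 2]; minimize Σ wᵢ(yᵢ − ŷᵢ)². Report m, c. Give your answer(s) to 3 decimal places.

Entries of MᵀWM: Σwᵢ·t·t = 359, Σwᵢ·t = 55, Σwᵢ·1 = 11.
For MᵀWy: Σwᵢ·t·y = 172, Σwᵢ·y = 24.
Determinant 359·11 − 55² = 924.
m = (172·11 − 55·24)/924 = 13/21; c = (359·24 − 55·172)/924 = -211/231.

m = 0.619, c = -0.913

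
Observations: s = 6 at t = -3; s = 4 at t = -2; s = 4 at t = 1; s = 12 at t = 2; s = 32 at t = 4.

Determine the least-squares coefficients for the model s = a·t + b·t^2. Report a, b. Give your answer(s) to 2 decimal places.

a = 2.16, b = 1.49

Forming AᵀA = [[34, 38]; [38, 370]] and Aᵀs = [130, 634]ᵀ gives AᵀA·[a, b]ᵀ = Aᵀs.
det = 34·370 − 38² = 11136.
a = (130·370 − 38·634)/11136 = 3001/1392; b = (34·634 − 38·130)/11136 = 2077/1392.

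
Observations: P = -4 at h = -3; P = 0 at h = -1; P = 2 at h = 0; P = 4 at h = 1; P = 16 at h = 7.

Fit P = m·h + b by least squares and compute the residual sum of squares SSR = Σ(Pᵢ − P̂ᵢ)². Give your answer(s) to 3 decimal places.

XᵀX·[m, b]ᵀ = XᵀP reads: 60·m + 4·b = 128;  4·m + 5·b = 18.
Δ = 60·5 − 4² = 284.
m = (128·5 − 4·18)/284 = 2; b = (60·18 − 4·128)/284 = 2.
Residuals: 0, 0, 0, 0, 0; SSR = 0.

SSR = 0.000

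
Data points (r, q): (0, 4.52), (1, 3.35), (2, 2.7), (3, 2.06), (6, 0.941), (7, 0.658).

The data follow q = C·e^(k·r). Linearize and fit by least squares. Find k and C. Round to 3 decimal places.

Taking logs, ln q = k·r + ln C, so regress ln q on r.
Over the data: Σr = 19.0000, Σ(r)² = 99.0000, Σln q = 3.9541, Σr·ln q = 2.0689.
Normal system: [[99.0000, 19.0000]; [19.0000, 6]]·[k, ln C]ᵀ = [2.0689, 3.9541]ᵀ.
Δ = 99.0000·6 − (19.0000)² = 233.0000; k = (2.0689·6 − 19.0000·3.9541)/233.0000 = -0.26916, ln C = (99.0000·3.9541 − 19.0000·2.0689)/233.0000 = 1.51135, so C = exp(1.51135) = 4.53284.

k = -0.269, C = 4.533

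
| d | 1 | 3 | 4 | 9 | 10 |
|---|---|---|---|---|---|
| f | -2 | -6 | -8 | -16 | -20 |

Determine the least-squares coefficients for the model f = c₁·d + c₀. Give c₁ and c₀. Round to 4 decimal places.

With design matrix A, AᵀA = [[207, 27]; [27, 5]] and Aᵀf = [-396, -52]ᵀ.
Δ = 207·5 − 27² = 306.
c₁ = ((-396)·5 − 27·(-52))/306 = -32/17; c₀ = (207·(-52) − 27·(-396))/306 = -4/17.

c₁ = -1.8824, c₀ = -0.2353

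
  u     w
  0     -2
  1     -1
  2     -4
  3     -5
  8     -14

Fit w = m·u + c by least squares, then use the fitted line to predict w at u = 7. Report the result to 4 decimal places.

ŵ = -12.0412

Entries of XᵀX: Σu·u = 78, Σu = 14, Σ1 = 5.
Right-hand side: Σu·w = -136, Σw = -26.
Normal equations: [[78, 14]; [14, 5]]·[m, c]ᵀ = [-136, -26]ᵀ.
Δ = 78·5 − 14² = 194.
m = ((-136)·5 − 14·(-26))/194 = -158/97; c = (78·(-26) − 14·(-136))/194 = -62/97.
At u = 7: ŵ = (-158/97)·(7) + (-62/97)·(1) = -1168/97.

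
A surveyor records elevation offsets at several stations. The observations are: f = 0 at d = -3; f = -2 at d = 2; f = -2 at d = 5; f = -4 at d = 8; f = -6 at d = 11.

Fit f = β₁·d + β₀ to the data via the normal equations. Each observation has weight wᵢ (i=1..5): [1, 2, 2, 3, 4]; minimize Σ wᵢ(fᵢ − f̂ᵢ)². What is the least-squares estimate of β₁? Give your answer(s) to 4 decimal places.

β₁ = -0.4411

Forming MᵀWM = [[743, 79]; [79, 12]] and MᵀWf = [-388, -44]ᵀ gives MᵀWM·[β₁, β₀]ᵀ = MᵀWf.
Δ = 743·12 − 79² = 2675.
β₁ = ((-388)·12 − 79·(-44))/2675 = -236/535; β₀ = (743·(-44) − 79·(-388))/2675 = -408/535.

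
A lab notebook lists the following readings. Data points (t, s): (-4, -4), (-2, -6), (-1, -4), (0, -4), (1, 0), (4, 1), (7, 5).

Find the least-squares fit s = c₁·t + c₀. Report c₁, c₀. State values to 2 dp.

Entries of MᵀM: Σt·t = 87, Σt = 5, Σ1 = 7.
Right-hand side: Σt·s = 71, Σs = -12.
So MᵀM·[c₁, c₀]ᵀ = Mᵀs: [[87, 5]; [5, 7]]·[c₁, c₀]ᵀ = [71, -12]ᵀ.
det = 87·7 − 5² = 584.
c₁ = (71·7 − 5·(-12))/584 = 557/584; c₀ = (87·(-12) − 5·71)/584 = -1399/584.

c₁ = 0.95, c₀ = -2.40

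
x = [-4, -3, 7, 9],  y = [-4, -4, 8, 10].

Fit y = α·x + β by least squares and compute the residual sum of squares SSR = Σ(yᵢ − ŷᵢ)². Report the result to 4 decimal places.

Setting ∂/∂α … = 0 gives: 155·α + 9·β = 174;  9·α + 4·β = 10.
(Σx·x = 155, Σx = 9, Σ1 = 4, Σx·y = 174, Σy = 10.)
Δ = 155·4 − 9² = 539.
α = (174·4 − 9·10)/539 = 606/539; β = (155·10 − 9·174)/539 = -16/539.
Residuals: 284/539, -46/77, 86/539, -48/539; SSR = 360/539.

SSR = 0.6679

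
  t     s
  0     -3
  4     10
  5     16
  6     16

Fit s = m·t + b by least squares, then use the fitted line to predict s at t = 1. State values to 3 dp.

Compute the Gram sums: Σt·t = 77, Σt = 15, Σ1 = 4.
Moment sums: Σt·s = 216, Σs = 39.
MᵀM·[m, b]ᵀ = Mᵀs becomes [[77, 15]; [15, 4]]·[m, b]ᵀ = [216, 39]ᵀ.
det = 77·4 − 15² = 83.
m = (216·4 − 15·39)/83 = 279/83; b = (77·39 − 15·216)/83 = -237/83.
At t = 1: ŝ = (279/83)·(1) + (-237/83)·(1) = 42/83.

ŝ = 0.506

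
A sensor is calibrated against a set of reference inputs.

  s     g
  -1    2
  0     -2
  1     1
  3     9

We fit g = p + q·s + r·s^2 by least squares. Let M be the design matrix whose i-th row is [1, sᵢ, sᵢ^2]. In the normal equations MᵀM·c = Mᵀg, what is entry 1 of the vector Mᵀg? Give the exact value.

Entry 1 ↔ basis 1, so (Mᵀg)_{1} = Σᵢ gᵢ = (1)·(2) + (1)·(-2) + (1)·(1) + (1)·(9) = 10.

10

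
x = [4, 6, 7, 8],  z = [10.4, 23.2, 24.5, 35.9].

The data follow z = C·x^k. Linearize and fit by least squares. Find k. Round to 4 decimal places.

k = 1.7079

Taking logs, ln z = k·ln x + ln C, so regress ln z on ln x.
Over the data: Σln x = 7.2034, Σ(ln x)² = 13.2429, Σln z = 12.2654, Σln x·ln z = 22.5503.
Normal system: [[13.2429, 7.2034]; [7.2034, 4]]·[k, ln C]ᵀ = [22.5503, 12.2654]ᵀ.
Solving (det = 1.0824): k = 1.70792, ln C = -0.00938.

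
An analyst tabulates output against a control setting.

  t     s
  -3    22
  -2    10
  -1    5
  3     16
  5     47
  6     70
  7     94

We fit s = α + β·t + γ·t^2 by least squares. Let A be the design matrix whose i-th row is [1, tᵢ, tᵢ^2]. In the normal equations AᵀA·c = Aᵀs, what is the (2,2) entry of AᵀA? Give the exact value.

133

Row 2 ↔ basis t, column 2 ↔ basis t, so (AᵀA)_{2,2} = Σᵢ (t)·(t) = (-3)·(-3) + (-2)·(-2) + (-1)·(-1) + (3)·(3) + (5)·(5) + (6)·(6) + (7)·(7) = 133.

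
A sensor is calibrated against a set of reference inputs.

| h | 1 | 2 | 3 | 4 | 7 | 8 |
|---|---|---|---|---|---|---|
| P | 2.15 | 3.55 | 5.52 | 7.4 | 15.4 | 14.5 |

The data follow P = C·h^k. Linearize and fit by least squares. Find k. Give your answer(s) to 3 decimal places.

Let Y = ln P. Fitting Y = k·ln h + ln C by least squares:
Over the data: Σln h = 7.2034, Σ(ln h)² = 11.7199, Σln P = 11.1508, Σln h·ln P = 16.4112.
Normal system: [[11.7199, 7.2034]; [7.2034, 6]]·[k, ln C]ᵀ = [16.4112, 11.1508]ᵀ.
Solving (det = 18.4301): k = 0.98446, ln C = 0.67655.

k = 0.984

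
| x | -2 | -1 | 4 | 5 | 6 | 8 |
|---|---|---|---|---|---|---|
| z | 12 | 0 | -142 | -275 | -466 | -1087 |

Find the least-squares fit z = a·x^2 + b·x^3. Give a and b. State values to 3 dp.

From the data, Σx^2·x^2 = 6290, Σx^2·x^3 = 44660, Σx^3·x^3 = 328586.
Right-hand side: Σx^2·z = -95443, Σx^3·z = -700759.
Normal equations: [[6290, 44660]; [44660, 328586]]·[a, b]ᵀ = [-95443, -700759]ᵀ.
Eliminating b: 328586·(row 1) − 44660·(row 2) gives 72290340·a = 328586·(-95443) − 44660·(-700759) = -65336658, so a = -10889443/12048390.
Then b = ((-700759) − 44660·(-10889443/12048390))/328586 = -4842991/2409678.

a = -0.904, b = -2.010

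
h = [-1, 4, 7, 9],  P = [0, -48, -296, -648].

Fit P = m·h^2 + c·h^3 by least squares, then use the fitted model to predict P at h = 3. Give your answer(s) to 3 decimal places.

Forming XᵀX = [[9219, 76879]; [76879, 653187]] and XᵀP = [-67760, -576992]ᵀ gives XᵀX·[m, c]ᵀ = XᵀP.
Δ = 9219·653187 − 76879² = 111350312.
m = ((-67760)·653187 − 76879·(-576992))/111350312 = 12327106/13918789; c = (9219·(-576992) − 76879·(-67760))/111350312 = -13746026/13918789.
At h = 3: P̂ = (12327106/13918789)·(9) + (-13746026/13918789)·(27) = -260198748/13918789.

P̂ = -18.694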